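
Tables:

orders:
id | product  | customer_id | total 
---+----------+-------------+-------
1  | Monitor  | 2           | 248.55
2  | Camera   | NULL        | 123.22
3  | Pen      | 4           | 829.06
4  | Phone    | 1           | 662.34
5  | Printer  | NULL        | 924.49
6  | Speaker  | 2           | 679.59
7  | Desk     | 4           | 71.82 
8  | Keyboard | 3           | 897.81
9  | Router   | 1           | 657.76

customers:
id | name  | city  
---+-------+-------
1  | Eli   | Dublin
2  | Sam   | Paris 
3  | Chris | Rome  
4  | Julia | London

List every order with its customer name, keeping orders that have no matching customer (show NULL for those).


LEFT JOIN keeps every row from orders (the left table); where customer_id has no match in customers, the customer columns become NULL. Walk through each order:
  - order 1 (Monitor): customer_id=2 -> matches Sam
  - order 2 (Camera): customer_id=NULL, no match -> kept with NULL
  - order 3 (Pen): customer_id=4 -> matches Julia
  - order 4 (Phone): customer_id=1 -> matches Eli
  - order 5 (Printer): customer_id=NULL, no match -> kept with NULL
  - order 6 (Speaker): customer_id=2 -> matches Sam
  - order 7 (Desk): customer_id=4 -> matches Julia
  - order 8 (Keyboard): customer_id=3 -> matches Chris
  - order 9 (Router): customer_id=1 -> matches Eli
All 9 rows appear; 2 have NULL customer.

SQL:
SELECT a.product, b.name AS customer
FROM orders a
LEFT JOIN customers b ON a.customer_id = b.id

Result:
product  | customer
---------+---------
Monitor  | Sam     
Camera   | NULL    
Pen      | Julia   
Phone    | Eli     
Printer  | NULL    
Speaker  | Sam     
Desk     | Julia   
Keyboard | Chris   
Router   | Eli     


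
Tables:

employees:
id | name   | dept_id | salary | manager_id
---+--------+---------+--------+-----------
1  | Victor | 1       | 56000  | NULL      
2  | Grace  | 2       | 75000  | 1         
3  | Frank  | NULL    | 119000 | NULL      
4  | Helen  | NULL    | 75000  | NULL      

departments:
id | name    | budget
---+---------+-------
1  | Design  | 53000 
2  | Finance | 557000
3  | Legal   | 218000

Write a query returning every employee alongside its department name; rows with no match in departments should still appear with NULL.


LEFT JOIN keeps every row from employees (the left table); where dept_id has no match in departments, the department columns become NULL. Walk through each employee:
  - employee 1 (Victor): dept_id=1 -> matches Design
  - employee 2 (Grace): dept_id=2 -> matches Finance
  - employee 3 (Frank): dept_id=NULL, no match -> kept with NULL
  - employee 4 (Helen): dept_id=NULL, no match -> kept with NULL
All 4 rows appear; 2 have NULL department.

SQL:
SELECT a.name, b.name AS department
FROM employees a
LEFT JOIN departments b ON a.dept_id = b.id

Result:
name   | department
-------+-----------
Victor | Design    
Grace  | Finance   
Frank  | NULL      
Helen  | NULL      


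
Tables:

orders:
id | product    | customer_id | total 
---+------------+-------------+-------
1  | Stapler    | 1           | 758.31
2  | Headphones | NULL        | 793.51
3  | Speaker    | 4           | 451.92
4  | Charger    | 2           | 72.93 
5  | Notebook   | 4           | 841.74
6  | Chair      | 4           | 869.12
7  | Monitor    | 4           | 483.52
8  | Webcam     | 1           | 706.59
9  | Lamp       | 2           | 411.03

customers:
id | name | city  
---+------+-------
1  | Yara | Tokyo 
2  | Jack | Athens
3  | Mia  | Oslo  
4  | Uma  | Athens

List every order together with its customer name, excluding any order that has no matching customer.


INNER JOIN keeps only orders rows whose customer_id matches an id in customers. Walk through each order:
  - order 1 (Stapler): customer_id=1 -> matches Yara
  - order 2 (Headphones): customer_id=NULL, no match -> dropped
  - order 3 (Speaker): customer_id=4 -> matches Uma
  - order 4 (Charger): customer_id=2 -> matches Jack
  - order 5 (Notebook): customer_id=4 -> matches Uma
  - order 6 (Chair): customer_id=4 -> matches Uma
  - order 7 (Monitor): customer_id=4 -> matches Uma
  - order 8 (Webcam): customer_id=1 -> matches Yara
  - order 9 (Lamp): customer_id=2 -> matches Jack
So 1 of 9 rows is dropped.

SQL:
SELECT a.product, b.name AS customer
FROM orders a
INNER JOIN customers b ON a.customer_id = b.id

Result:
product  | customer
---------+---------
Stapler  | Yara    
Speaker  | Uma     
Charger  | Jack    
Notebook | Uma     
Chair    | Uma     
Monitor  | Uma     
Webcam   | Yara    
Lamp     | Jack    


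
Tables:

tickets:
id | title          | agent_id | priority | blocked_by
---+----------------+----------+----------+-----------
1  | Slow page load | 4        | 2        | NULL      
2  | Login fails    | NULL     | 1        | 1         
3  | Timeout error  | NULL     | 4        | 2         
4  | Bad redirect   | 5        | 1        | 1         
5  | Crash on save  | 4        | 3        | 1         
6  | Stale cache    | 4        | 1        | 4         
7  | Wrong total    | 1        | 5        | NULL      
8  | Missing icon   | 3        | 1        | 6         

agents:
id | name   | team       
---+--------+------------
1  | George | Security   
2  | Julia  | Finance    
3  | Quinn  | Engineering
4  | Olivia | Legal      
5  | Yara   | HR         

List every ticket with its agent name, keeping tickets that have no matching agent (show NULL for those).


LEFT JOIN keeps every row from tickets (the left table); where agent_id has no match in agents, the agent columns become NULL. Walk through each ticket:
  - ticket 1 (Slow page load): agent_id=4 -> matches Olivia
  - ticket 2 (Login fails): agent_id=NULL, no match -> kept with NULL
  - ticket 3 (Timeout error): agent_id=NULL, no match -> kept with NULL
  - ticket 4 (Bad redirect): agent_id=5 -> matches Yara
  - ticket 5 (Crash on save): agent_id=4 -> matches Olivia
  - ticket 6 (Stale cache): agent_id=4 -> matches Olivia
  - ticket 7 (Wrong total): agent_id=1 -> matches George
  - ticket 8 (Missing icon): agent_id=3 -> matches Quinn
All 8 rows appear; 2 have NULL agent.

SQL:
SELECT a.title, b.name AS agent
FROM tickets a
LEFT JOIN agents b ON a.agent_id = b.id

Result:
title          | agent 
---------------+-------
Slow page load | Olivia
Login fails    | NULL  
Timeout error  | NULL  
Bad redirect   | Yara  
Crash on save  | Olivia
Stale cache    | Olivia
Wrong total    | George
Missing icon   | Quinn 


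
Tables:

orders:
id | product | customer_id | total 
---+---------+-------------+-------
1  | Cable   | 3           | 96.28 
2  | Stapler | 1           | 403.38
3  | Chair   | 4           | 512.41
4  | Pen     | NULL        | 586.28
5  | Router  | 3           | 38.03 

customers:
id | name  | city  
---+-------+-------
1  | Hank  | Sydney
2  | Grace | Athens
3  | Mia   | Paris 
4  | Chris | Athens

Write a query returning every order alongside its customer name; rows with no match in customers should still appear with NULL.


LEFT JOIN keeps every row from orders (the left table); where customer_id has no match in customers, the customer columns become NULL. Walk through each order:
  - order 1 (Cable): customer_id=3 -> matches Mia
  - order 2 (Stapler): customer_id=1 -> matches Hank
  - order 3 (Chair): customer_id=4 -> matches Chris
  - order 4 (Pen): customer_id=NULL, no match -> kept with NULL
  - order 5 (Router): customer_id=3 -> matches Mia
All 5 rows appear; 1 has NULL customer.

SQL:
SELECT a.product, b.name AS customer
FROM orders a
LEFT JOIN customers b ON a.customer_id = b.id

Result:
product | customer
--------+---------
Cable   | Mia     
Stapler | Hank    
Chair   | Chris   
Pen     | NULL    
Router  | Mia     


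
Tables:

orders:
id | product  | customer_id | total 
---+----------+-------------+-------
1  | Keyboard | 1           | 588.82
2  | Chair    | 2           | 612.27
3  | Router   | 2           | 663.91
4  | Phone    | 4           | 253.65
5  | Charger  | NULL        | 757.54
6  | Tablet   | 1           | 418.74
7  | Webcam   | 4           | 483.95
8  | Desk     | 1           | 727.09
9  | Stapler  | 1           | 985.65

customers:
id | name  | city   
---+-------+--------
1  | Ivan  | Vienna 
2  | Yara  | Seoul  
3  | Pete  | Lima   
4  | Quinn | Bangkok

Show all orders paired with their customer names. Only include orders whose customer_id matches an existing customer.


INNER JOIN keeps only orders rows whose customer_id matches an id in customers. Walk through each order:
  - order 1 (Keyboard): customer_id=1 -> matches Ivan
  - order 2 (Chair): customer_id=2 -> matches Yara
  - order 3 (Router): customer_id=2 -> matches Yara
  - order 4 (Phone): customer_id=4 -> matches Quinn
  - order 5 (Charger): customer_id=NULL, no match -> dropped
  - order 6 (Tablet): customer_id=1 -> matches Ivan
  - order 7 (Webcam): customer_id=4 -> matches Quinn
  - order 8 (Desk): customer_id=1 -> matches Ivan
  - order 9 (Stapler): customer_id=1 -> matches Ivan
So 1 of 9 rows is dropped.

SQL:
SELECT a.product, b.name AS customer
FROM orders a
INNER JOIN customers b ON a.customer_id = b.id

Result:
product  | customer
---------+---------
Keyboard | Ivan    
Chair    | Yara    
Router   | Yara    
Phone    | Quinn   
Tablet   | Ivan    
Webcam   | Quinn   
Desk     | Ivan    
Stapler  | Ivan    


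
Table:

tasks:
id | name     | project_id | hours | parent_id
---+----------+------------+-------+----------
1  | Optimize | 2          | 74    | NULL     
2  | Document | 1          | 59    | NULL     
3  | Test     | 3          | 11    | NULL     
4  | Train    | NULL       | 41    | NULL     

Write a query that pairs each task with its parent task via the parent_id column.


This is a self-join: tasks is joined to a second copy of itself, matching each row's parent_id to another row's id. Use LEFT JOIN so rows with parent_id=NULL are kept.
  - task 1 (Optimize): parent_id=NULL -> NULL
  - task 2 (Document): parent_id=NULL -> NULL
  - task 3 (Test): parent_id=NULL -> NULL
  - task 4 (Train): parent_id=NULL -> NULL

SQL:
SELECT a.name AS item, b.name AS parent
FROM tasks a
LEFT JOIN tasks b ON a.parent_id = b.id

Result:
item     | parent
---------+-------
Optimize | NULL  
Document | NULL  
Test     | NULL  
Train    | NULL  


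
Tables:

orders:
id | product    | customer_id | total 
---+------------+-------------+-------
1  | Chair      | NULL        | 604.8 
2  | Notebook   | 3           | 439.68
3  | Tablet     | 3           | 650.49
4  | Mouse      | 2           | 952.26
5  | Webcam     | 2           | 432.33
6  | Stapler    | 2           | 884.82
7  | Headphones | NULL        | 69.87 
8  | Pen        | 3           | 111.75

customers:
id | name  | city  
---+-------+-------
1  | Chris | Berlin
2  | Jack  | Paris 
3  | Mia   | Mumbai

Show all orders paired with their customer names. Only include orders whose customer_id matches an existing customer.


INNER JOIN keeps only orders rows whose customer_id matches an id in customers. Walk through each order:
  - order 1 (Chair): customer_id=NULL, no match -> dropped
  - order 2 (Notebook): customer_id=3 -> matches Mia
  - order 3 (Tablet): customer_id=3 -> matches Mia
  - order 4 (Mouse): customer_id=2 -> matches Jack
  - order 5 (Webcam): customer_id=2 -> matches Jack
  - order 6 (Stapler): customer_id=2 -> matches Jack
  - order 7 (Headphones): customer_id=NULL, no match -> dropped
  - order 8 (Pen): customer_id=3 -> matches Mia
So 2 of 8 rows are dropped.

SQL:
SELECT a.product, b.name AS customer
FROM orders a
INNER JOIN customers b ON a.customer_id = b.id

Result:
product  | customer
---------+---------
Notebook | Mia     
Tablet   | Mia     
Mouse    | Jack    
Webcam   | Jack    
Stapler  | Jack    
Pen      | Mia     


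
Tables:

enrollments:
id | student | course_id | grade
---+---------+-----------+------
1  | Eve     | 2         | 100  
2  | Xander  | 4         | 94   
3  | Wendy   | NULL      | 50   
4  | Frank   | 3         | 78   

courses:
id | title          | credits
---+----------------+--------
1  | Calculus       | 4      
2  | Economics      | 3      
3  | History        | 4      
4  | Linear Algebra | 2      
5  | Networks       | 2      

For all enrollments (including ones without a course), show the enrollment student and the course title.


LEFT JOIN keeps every row from enrollments (the left table); where course_id has no match in courses, the course columns become NULL. Walk through each enrollment:
  - enrollment 1 (Eve): course_id=2 -> matches Economics
  - enrollment 2 (Xander): course_id=4 -> matches Linear Algebra
  - enrollment 3 (Wendy): course_id=NULL, no match -> kept with NULL
  - enrollment 4 (Frank): course_id=3 -> matches History
All 4 rows appear; 1 has NULL course.

SQL:
SELECT a.student, b.title AS course
FROM enrollments a
LEFT JOIN courses b ON a.course_id = b.id

Result:
student | course        
--------+---------------
Eve     | Economics     
Xander  | Linear Algebra
Wendy   | NULL          
Frank   | History       


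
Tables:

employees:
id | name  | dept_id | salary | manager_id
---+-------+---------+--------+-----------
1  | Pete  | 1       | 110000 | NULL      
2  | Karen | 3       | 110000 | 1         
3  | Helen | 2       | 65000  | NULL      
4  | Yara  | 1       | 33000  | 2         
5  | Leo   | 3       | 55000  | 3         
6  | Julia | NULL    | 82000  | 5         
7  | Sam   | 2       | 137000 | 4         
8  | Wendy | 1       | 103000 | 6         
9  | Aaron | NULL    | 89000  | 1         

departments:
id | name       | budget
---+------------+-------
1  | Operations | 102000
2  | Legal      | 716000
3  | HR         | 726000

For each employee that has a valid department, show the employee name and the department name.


INNER JOIN keeps only employees rows whose dept_id matches an id in departments. Walk through each employee:
  - employee 1 (Pete): dept_id=1 -> matches Operations
  - employee 2 (Karen): dept_id=3 -> matches HR
  - employee 3 (Helen): dept_id=2 -> matches Legal
  - employee 4 (Yara): dept_id=1 -> matches Operations
  - employee 5 (Leo): dept_id=3 -> matches HR
  - employee 6 (Julia): dept_id=NULL, no match -> dropped
  - employee 7 (Sam): dept_id=2 -> matches Legal
  - employee 8 (Wendy): dept_id=1 -> matches Operations
  - employee 9 (Aaron): dept_id=NULL, no match -> dropped
So 2 of 9 rows are dropped.

SQL:
SELECT a.name, b.name AS department
FROM employees a
INNER JOIN departments b ON a.dept_id = b.id

Result:
name  | department
------+-----------
Pete  | Operations
Karen | HR        
Helen | Legal     
Yara  | Operations
Leo   | HR        
Sam   | Legal     
Wendy | Operations


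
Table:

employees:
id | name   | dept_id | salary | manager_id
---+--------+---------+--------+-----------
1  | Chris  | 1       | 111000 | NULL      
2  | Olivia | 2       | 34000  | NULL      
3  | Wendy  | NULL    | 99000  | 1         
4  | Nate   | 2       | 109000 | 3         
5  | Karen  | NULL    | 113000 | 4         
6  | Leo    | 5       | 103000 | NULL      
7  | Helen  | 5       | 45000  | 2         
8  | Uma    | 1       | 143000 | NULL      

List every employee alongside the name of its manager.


This is a self-join: employees is joined to a second copy of itself, matching each row's manager_id to another row's id. Use LEFT JOIN so rows with manager_id=NULL are kept.
  - employee 1 (Chris): manager_id=NULL -> NULL
  - employee 2 (Olivia): manager_id=NULL -> NULL
  - employee 3 (Wendy): manager_id=1 -> Chris
  - employee 4 (Nate): manager_id=3 -> Wendy
  - employee 5 (Karen): manager_id=4 -> Nate
  - employee 6 (Leo): manager_id=NULL -> NULL
  - employee 7 (Helen): manager_id=2 -> Olivia
  - employee 8 (Uma): manager_id=NULL -> NULL

SQL:
SELECT a.name AS item, b.name AS manager
FROM employees a
LEFT JOIN employees b ON a.manager_id = b.id

Result:
item   | manager
-------+--------
Chris  | NULL   
Olivia | NULL   
Wendy  | Chris  
Nate   | Wendy  
Karen  | Nate   
Leo    | NULL   
Helen  | Olivia 
Uma    | NULL   


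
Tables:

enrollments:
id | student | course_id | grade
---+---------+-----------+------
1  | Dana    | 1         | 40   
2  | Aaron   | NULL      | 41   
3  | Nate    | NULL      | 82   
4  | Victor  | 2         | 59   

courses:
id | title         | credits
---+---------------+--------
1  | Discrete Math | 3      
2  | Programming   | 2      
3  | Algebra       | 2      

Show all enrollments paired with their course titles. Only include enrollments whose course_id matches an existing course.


INNER JOIN keeps only enrollments rows whose course_id matches an id in courses. Walk through each enrollment:
  - enrollment 1 (Dana): course_id=1 -> matches Discrete Math
  - enrollment 2 (Aaron): course_id=NULL, no match -> dropped
  - enrollment 3 (Nate): course_id=NULL, no match -> dropped
  - enrollment 4 (Victor): course_id=2 -> matches Programming
So 2 of 4 rows are dropped.

SQL:
SELECT a.student, b.title AS course
FROM enrollments a
INNER JOIN courses b ON a.course_id = b.id

Result:
student | course       
--------+--------------
Dana    | Discrete Math
Victor  | Programming  


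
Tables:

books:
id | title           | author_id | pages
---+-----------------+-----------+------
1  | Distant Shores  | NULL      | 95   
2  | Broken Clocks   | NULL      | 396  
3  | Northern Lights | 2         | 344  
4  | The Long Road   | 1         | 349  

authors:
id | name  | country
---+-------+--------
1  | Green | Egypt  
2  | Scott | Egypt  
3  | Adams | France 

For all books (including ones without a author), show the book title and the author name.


LEFT JOIN keeps every row from books (the left table); where author_id has no match in authors, the author columns become NULL. Walk through each book:
  - book 1 (Distant Shores): author_id=NULL, no match -> kept with NULL
  - book 2 (Broken Clocks): author_id=NULL, no match -> kept with NULL
  - book 3 (Northern Lights): author_id=2 -> matches Scott
  - book 4 (The Long Road): author_id=1 -> matches Green
All 4 rows appear; 2 have NULL author.

SQL:
SELECT a.title, b.name AS author
FROM books a
LEFT JOIN authors b ON a.author_id = b.id

Result:
title           | author
----------------+-------
Distant Shores  | NULL  
Broken Clocks   | NULL  
Northern Lights | Scott 
The Long Road   | Green 


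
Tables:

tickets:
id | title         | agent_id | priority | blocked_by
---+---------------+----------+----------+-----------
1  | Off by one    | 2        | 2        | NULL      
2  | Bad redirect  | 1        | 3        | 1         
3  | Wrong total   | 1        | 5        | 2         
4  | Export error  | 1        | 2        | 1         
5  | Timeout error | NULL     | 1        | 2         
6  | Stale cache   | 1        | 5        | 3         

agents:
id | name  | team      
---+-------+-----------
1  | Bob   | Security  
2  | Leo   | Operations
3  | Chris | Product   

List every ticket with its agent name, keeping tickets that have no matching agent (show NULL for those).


LEFT JOIN keeps every row from tickets (the left table); where agent_id has no match in agents, the agent columns become NULL. Walk through each ticket:
  - ticket 1 (Off by one): agent_id=2 -> matches Leo
  - ticket 2 (Bad redirect): agent_id=1 -> matches Bob
  - ticket 3 (Wrong total): agent_id=1 -> matches Bob
  - ticket 4 (Export error): agent_id=1 -> matches Bob
  - ticket 5 (Timeout error): agent_id=NULL, no match -> kept with NULL
  - ticket 6 (Stale cache): agent_id=1 -> matches Bob
All 6 rows appear; 1 has NULL agent.

SQL:
SELECT a.title, b.name AS agent
FROM tickets a
LEFT JOIN agents b ON a.agent_id = b.id

Result:
title         | agent
--------------+------
Off by one    | Leo  
Bad redirect  | Bob  
Wrong total   | Bob  
Export error  | Bob  
Timeout error | NULL 
Stale cache   | Bob  


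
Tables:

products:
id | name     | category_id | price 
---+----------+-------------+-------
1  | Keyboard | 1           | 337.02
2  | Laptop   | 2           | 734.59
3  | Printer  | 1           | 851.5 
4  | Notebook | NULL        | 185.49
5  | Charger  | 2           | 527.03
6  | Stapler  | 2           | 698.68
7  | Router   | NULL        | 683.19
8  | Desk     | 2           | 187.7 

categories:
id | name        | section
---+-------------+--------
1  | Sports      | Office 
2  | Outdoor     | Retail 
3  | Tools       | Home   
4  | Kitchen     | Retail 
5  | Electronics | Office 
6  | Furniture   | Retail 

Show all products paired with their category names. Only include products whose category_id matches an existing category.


INNER JOIN keeps only products rows whose category_id matches an id in categories. Walk through each product:
  - product 1 (Keyboard): category_id=1 -> matches Sports
  - product 2 (Laptop): category_id=2 -> matches Outdoor
  - product 3 (Printer): category_id=1 -> matches Sports
  - product 4 (Notebook): category_id=NULL, no match -> dropped
  - product 5 (Charger): category_id=2 -> matches Outdoor
  - product 6 (Stapler): category_id=2 -> matches Outdoor
  - product 7 (Router): category_id=NULL, no match -> dropped
  - product 8 (Desk): category_id=2 -> matches Outdoor
So 2 of 8 rows are dropped.

SQL:
SELECT a.name, b.name AS category
FROM products a
INNER JOIN categories b ON a.category_id = b.id

Result:
name     | category
---------+---------
Keyboard | Sports  
Laptop   | Outdoor 
Printer  | Sports  
Charger  | Outdoor 
Stapler  | Outdoor 
Desk     | Outdoor 


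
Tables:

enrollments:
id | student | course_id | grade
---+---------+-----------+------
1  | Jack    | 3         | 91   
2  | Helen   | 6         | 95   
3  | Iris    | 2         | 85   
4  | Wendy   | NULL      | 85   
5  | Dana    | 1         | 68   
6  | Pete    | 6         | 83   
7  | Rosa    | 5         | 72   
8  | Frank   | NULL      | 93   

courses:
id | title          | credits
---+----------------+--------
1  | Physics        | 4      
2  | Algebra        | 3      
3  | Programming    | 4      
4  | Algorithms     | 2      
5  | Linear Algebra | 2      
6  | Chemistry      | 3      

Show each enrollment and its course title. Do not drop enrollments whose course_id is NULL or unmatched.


LEFT JOIN keeps every row from enrollments (the left table); where course_id has no match in courses, the course columns become NULL. Walk through each enrollment:
  - enrollment 1 (Jack): course_id=3 -> matches Programming
  - enrollment 2 (Helen): course_id=6 -> matches Chemistry
  - enrollment 3 (Iris): course_id=2 -> matches Algebra
  - enrollment 4 (Wendy): course_id=NULL, no match -> kept with NULL
  - enrollment 5 (Dana): course_id=1 -> matches Physics
  - enrollment 6 (Pete): course_id=6 -> matches Chemistry
  - enrollment 7 (Rosa): course_id=5 -> matches Linear Algebra
  - enrollment 8 (Frank): course_id=NULL, no match -> kept with NULL
All 8 rows appear; 2 have NULL course.

SQL:
SELECT a.student, b.title AS course
FROM enrollments a
LEFT JOIN courses b ON a.course_id = b.id

Result:
student | course        
--------+---------------
Jack    | Programming   
Helen   | Chemistry     
Iris    | Algebra       
Wendy   | NULL          
Dana    | Physics       
Pete    | Chemistry     
Rosa    | Linear Algebra
Frank   | NULL          


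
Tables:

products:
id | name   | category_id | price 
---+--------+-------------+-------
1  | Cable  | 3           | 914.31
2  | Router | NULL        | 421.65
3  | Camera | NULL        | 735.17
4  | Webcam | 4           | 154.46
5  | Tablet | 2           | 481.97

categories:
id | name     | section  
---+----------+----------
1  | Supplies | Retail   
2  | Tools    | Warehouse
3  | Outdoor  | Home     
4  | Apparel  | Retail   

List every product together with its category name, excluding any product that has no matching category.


INNER JOIN keeps only products rows whose category_id matches an id in categories. Walk through each product:
  - product 1 (Cable): category_id=3 -> matches Outdoor
  - product 2 (Router): category_id=NULL, no match -> dropped
  - product 3 (Camera): category_id=NULL, no match -> dropped
  - product 4 (Webcam): category_id=4 -> matches Apparel
  - product 5 (Tablet): category_id=2 -> matches Tools
So 2 of 5 rows are dropped.

SQL:
SELECT a.name, b.name AS category
FROM products a
INNER JOIN categories b ON a.category_id = b.id

Result:
name   | category
-------+---------
Cable  | Outdoor 
Webcam | Apparel 
Tablet | Tools   


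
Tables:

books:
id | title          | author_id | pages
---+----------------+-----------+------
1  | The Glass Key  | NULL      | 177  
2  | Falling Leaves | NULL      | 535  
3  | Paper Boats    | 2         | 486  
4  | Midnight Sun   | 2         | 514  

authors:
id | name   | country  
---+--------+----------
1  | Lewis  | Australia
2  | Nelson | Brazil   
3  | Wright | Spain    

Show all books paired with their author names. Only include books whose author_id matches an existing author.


INNER JOIN keeps only books rows whose author_id matches an id in authors. Walk through each book:
  - book 1 (The Glass Key): author_id=NULL, no match -> dropped
  - book 2 (Falling Leaves): author_id=NULL, no match -> dropped
  - book 3 (Paper Boats): author_id=2 -> matches Nelson
  - book 4 (Midnight Sun): author_id=2 -> matches Nelson
So 2 of 4 rows are dropped.

SQL:
SELECT a.title, b.name AS author
FROM books a
INNER JOIN authors b ON a.author_id = b.id

Result:
title        | author
-------------+-------
Paper Boats  | Nelson
Midnight Sun | Nelson


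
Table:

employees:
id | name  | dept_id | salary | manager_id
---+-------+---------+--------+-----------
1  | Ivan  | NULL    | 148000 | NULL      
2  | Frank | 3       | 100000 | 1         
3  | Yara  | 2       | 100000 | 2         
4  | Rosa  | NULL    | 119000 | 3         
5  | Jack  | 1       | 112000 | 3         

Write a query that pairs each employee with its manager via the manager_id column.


This is a self-join: employees is joined to a second copy of itself, matching each row's manager_id to another row's id. Use LEFT JOIN so rows with manager_id=NULL are kept.
  - employee 1 (Ivan): manager_id=NULL -> NULL
  - employee 2 (Frank): manager_id=1 -> Ivan
  - employee 3 (Yara): manager_id=2 -> Frank
  - employee 4 (Rosa): manager_id=3 -> Yara
  - employee 5 (Jack): manager_id=3 -> Yara

SQL:
SELECT a.name AS item, b.name AS manager
FROM employees a
LEFT JOIN employees b ON a.manager_id = b.id

Result:
item  | manager
------+--------
Ivan  | NULL   
Frank | Ivan   
Yara  | Frank  
Rosa  | Yara   
Jack  | Yara   


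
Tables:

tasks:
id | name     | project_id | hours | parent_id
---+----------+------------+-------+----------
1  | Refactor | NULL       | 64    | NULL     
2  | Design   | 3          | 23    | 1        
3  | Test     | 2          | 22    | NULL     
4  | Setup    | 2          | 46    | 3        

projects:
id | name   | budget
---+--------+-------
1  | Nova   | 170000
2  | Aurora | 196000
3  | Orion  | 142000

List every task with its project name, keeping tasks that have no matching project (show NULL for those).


LEFT JOIN keeps every row from tasks (the left table); where project_id has no match in projects, the project columns become NULL. Walk through each task:
  - task 1 (Refactor): project_id=NULL, no match -> kept with NULL
  - task 2 (Design): project_id=3 -> matches Orion
  - task 3 (Test): project_id=2 -> matches Aurora
  - task 4 (Setup): project_id=2 -> matches Aurora
All 4 rows appear; 1 has NULL project.

SQL:
SELECT a.name, b.name AS project
FROM tasks a
LEFT JOIN projects b ON a.project_id = b.id

Result:
name     | project
---------+--------
Refactor | NULL   
Design   | Orion  
Test     | Aurora 
Setup    | Aurora 


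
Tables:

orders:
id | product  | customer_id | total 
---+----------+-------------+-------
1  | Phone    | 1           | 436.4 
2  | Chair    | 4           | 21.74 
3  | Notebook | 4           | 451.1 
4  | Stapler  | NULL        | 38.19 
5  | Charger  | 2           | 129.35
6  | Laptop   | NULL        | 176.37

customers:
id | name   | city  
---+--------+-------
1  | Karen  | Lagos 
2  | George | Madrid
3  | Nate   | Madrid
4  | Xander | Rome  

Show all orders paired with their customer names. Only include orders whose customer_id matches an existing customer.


INNER JOIN keeps only orders rows whose customer_id matches an id in customers. Walk through each order:
  - order 1 (Phone): customer_id=1 -> matches Karen
  - order 2 (Chair): customer_id=4 -> matches Xander
  - order 3 (Notebook): customer_id=4 -> matches Xander
  - order 4 (Stapler): customer_id=NULL, no match -> dropped
  - order 5 (Charger): customer_id=2 -> matches George
  - order 6 (Laptop): customer_id=NULL, no match -> dropped
So 2 of 6 rows are dropped.

SQL:
SELECT a.product, b.name AS customer
FROM orders a
INNER JOIN customers b ON a.customer_id = b.id

Result:
product  | customer
---------+---------
Phone    | Karen   
Chair    | Xander  
Notebook | Xander  
Charger  | George  


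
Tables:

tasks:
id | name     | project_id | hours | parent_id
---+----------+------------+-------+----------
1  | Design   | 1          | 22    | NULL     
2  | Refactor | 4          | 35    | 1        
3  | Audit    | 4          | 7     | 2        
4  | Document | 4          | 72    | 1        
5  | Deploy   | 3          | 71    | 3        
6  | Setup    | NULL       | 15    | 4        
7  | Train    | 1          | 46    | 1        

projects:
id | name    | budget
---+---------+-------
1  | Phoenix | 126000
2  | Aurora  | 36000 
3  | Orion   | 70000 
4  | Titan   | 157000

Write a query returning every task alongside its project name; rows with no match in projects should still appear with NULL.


LEFT JOIN keeps every row from tasks (the left table); where project_id has no match in projects, the project columns become NULL. Walk through each task:
  - task 1 (Design): project_id=1 -> matches Phoenix
  - task 2 (Refactor): project_id=4 -> matches Titan
  - task 3 (Audit): project_id=4 -> matches Titan
  - task 4 (Document): project_id=4 -> matches Titan
  - task 5 (Deploy): project_id=3 -> matches Orion
  - task 6 (Setup): project_id=NULL, no match -> kept with NULL
  - task 7 (Train): project_id=1 -> matches Phoenix
All 7 rows appear; 1 has NULL project.

SQL:
SELECT a.name, b.name AS project
FROM tasks a
LEFT JOIN projects b ON a.project_id = b.id

Result:
name     | project
---------+--------
Design   | Phoenix
Refactor | Titan  
Audit    | Titan  
Document | Titan  
Deploy   | Orion  
Setup    | NULL   
Train    | Phoenix


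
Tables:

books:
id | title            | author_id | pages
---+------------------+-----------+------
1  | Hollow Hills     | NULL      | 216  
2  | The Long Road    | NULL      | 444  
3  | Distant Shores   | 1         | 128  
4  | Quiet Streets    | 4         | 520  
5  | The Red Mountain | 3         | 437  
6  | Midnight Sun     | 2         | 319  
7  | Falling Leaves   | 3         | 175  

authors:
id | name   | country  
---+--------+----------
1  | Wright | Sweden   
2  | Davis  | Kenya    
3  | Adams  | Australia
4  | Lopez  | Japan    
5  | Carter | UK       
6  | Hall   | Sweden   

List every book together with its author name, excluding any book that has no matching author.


INNER JOIN keeps only books rows whose author_id matches an id in authors. Walk through each book:
  - book 1 (Hollow Hills): author_id=NULL, no match -> dropped
  - book 2 (The Long Road): author_id=NULL, no match -> dropped
  - book 3 (Distant Shores): author_id=1 -> matches Wright
  - book 4 (Quiet Streets): author_id=4 -> matches Lopez
  - book 5 (The Red Mountain): author_id=3 -> matches Adams
  - book 6 (Midnight Sun): author_id=2 -> matches Davis
  - book 7 (Falling Leaves): author_id=3 -> matches Adams
So 2 of 7 rows are dropped.

SQL:
SELECT a.title, b.name AS author
FROM books a
INNER JOIN authors b ON a.author_id = b.id

Result:
title            | author
-----------------+-------
Distant Shores   | Wright
Quiet Streets    | Lopez 
The Red Mountain | Adams 
Midnight Sun     | Davis 
Falling Leaves   | Adams 


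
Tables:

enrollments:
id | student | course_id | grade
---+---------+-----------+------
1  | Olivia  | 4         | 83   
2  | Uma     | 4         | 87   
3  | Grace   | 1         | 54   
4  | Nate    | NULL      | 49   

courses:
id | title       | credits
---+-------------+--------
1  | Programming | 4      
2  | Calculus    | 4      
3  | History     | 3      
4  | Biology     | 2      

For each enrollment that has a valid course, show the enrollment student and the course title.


INNER JOIN keeps only enrollments rows whose course_id matches an id in courses. Walk through each enrollment:
  - enrollment 1 (Olivia): course_id=4 -> matches Biology
  - enrollment 2 (Uma): course_id=4 -> matches Biology
  - enrollment 3 (Grace): course_id=1 -> matches Programming
  - enrollment 4 (Nate): course_id=NULL, no match -> dropped
So 1 of 4 rows is dropped.

SQL:
SELECT a.student, b.title AS course
FROM enrollments a
INNER JOIN courses b ON a.course_id = b.id

Result:
student | course     
--------+------------
Olivia  | Biology    
Uma     | Biology    
Grace   | Programming


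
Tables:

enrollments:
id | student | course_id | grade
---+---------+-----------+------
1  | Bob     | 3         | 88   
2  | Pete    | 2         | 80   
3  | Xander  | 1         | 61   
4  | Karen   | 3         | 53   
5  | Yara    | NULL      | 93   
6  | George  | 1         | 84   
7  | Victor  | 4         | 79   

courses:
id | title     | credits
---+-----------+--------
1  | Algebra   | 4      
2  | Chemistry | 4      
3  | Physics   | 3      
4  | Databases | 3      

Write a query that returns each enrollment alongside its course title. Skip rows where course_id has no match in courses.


INNER JOIN keeps only enrollments rows whose course_id matches an id in courses. Walk through each enrollment:
  - enrollment 1 (Bob): course_id=3 -> matches Physics
  - enrollment 2 (Pete): course_id=2 -> matches Chemistry
  - enrollment 3 (Xander): course_id=1 -> matches Algebra
  - enrollment 4 (Karen): course_id=3 -> matches Physics
  - enrollment 5 (Yara): course_id=NULL, no match -> dropped
  - enrollment 6 (George): course_id=1 -> matches Algebra
  - enrollment 7 (Victor): course_id=4 -> matches Databases
So 1 of 7 rows is dropped.

SQL:
SELECT a.student, b.title AS course
FROM enrollments a
INNER JOIN courses b ON a.course_id = b.id

Result:
student | course   
--------+----------
Bob     | Physics  
Pete    | Chemistry
Xander  | Algebra  
Karen   | Physics  
George  | Algebra  
Victor  | Databases


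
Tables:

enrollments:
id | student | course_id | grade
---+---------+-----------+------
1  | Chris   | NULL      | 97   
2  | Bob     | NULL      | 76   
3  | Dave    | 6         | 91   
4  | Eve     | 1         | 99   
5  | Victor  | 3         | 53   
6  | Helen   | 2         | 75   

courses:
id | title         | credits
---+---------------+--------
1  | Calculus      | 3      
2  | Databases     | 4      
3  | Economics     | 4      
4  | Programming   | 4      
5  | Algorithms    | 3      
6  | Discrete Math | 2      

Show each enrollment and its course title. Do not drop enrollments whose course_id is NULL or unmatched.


LEFT JOIN keeps every row from enrollments (the left table); where course_id has no match in courses, the course columns become NULL. Walk through each enrollment:
  - enrollment 1 (Chris): course_id=NULL, no match -> kept with NULL
  - enrollment 2 (Bob): course_id=NULL, no match -> kept with NULL
  - enrollment 3 (Dave): course_id=6 -> matches Discrete Math
  - enrollment 4 (Eve): course_id=1 -> matches Calculus
  - enrollment 5 (Victor): course_id=3 -> matches Economics
  - enrollment 6 (Helen): course_id=2 -> matches Databases
All 6 rows appear; 2 have NULL course.

SQL:
SELECT a.student, b.title AS course
FROM enrollments a
LEFT JOIN courses b ON a.course_id = b.id

Result:
student | course       
--------+--------------
Chris   | NULL         
Bob     | NULL         
Dave    | Discrete Math
Eve     | Calculus     
Victor  | Economics    
Helen   | Databases    


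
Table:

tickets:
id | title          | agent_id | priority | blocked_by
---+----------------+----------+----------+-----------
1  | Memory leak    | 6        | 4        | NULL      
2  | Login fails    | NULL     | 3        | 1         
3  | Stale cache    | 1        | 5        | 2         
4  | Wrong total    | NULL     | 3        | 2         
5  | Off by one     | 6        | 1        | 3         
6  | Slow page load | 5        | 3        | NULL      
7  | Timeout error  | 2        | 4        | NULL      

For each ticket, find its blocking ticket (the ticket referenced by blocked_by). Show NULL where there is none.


This is a self-join: tickets is joined to a second copy of itself, matching each row's blocked_by to another row's id. Use LEFT JOIN so rows with blocked_by=NULL are kept.
  - ticket 1 (Memory leak): blocked_by=NULL -> NULL
  - ticket 2 (Login fails): blocked_by=1 -> Memory leak
  - ticket 3 (Stale cache): blocked_by=2 -> Login fails
  - ticket 4 (Wrong total): blocked_by=2 -> Login fails
  - ticket 5 (Off by one): blocked_by=3 -> Stale cache
  - ticket 6 (Slow page load): blocked_by=NULL -> NULL
  - ticket 7 (Timeout error): blocked_by=NULL -> NULL

SQL:
SELECT a.title AS item, b.title AS blocked_by
FROM tickets a
LEFT JOIN tickets b ON a.blocked_by = b.id

Result:
item           | blocked_by 
---------------+------------
Memory leak    | NULL       
Login fails    | Memory leak
Stale cache    | Login fails
Wrong total    | Login fails
Off by one     | Stale cache
Slow page load | NULL       
Timeout error  | NULL       


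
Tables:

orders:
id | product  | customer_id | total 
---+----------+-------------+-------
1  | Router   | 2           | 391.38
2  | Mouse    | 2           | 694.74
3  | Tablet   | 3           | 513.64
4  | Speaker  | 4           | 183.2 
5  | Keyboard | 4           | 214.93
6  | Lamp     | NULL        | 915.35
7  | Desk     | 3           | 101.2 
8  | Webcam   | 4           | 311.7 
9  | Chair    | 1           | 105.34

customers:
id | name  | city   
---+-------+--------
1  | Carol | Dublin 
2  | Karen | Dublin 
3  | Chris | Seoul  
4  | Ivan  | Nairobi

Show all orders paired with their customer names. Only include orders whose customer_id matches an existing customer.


INNER JOIN keeps only orders rows whose customer_id matches an id in customers. Walk through each order:
  - order 1 (Router): customer_id=2 -> matches Karen
  - order 2 (Mouse): customer_id=2 -> matches Karen
  - order 3 (Tablet): customer_id=3 -> matches Chris
  - order 4 (Speaker): customer_id=4 -> matches Ivan
  - order 5 (Keyboard): customer_id=4 -> matches Ivan
  - order 6 (Lamp): customer_id=NULL, no match -> dropped
  - order 7 (Desk): customer_id=3 -> matches Chris
  - order 8 (Webcam): customer_id=4 -> matches Ivan
  - order 9 (Chair): customer_id=1 -> matches Carol
So 1 of 9 rows is dropped.

SQL:
SELECT a.product, b.name AS customer
FROM orders a
INNER JOIN customers b ON a.customer_id = b.id

Result:
product  | customer
---------+---------
Router   | Karen   
Mouse    | Karen   
Tablet   | Chris   
Speaker  | Ivan    
Keyboard | Ivan    
Desk     | Chris   
Webcam   | Ivan    
Chair    | Carol   


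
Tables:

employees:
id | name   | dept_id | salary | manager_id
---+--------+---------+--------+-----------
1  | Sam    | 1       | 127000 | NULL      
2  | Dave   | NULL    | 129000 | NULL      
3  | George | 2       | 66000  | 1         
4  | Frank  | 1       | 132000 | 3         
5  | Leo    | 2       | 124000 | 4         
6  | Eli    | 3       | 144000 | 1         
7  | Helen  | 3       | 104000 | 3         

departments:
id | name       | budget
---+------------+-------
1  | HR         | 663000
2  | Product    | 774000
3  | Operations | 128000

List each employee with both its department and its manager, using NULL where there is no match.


Two LEFT JOINs from the same base table employees: one to departments via dept_id, one to employees itself via manager_id. Both are LEFT so every employee is preserved.
Match against departments:
  - employee 1 (Sam): dept_id=1 -> matches HR
  - employee 2 (Dave): dept_id=NULL, no match -> kept with NULL
  - employee 3 (George): dept_id=2 -> matches Product
  - employee 4 (Frank): dept_id=1 -> matches HR
  - employee 5 (Leo): dept_id=2 -> matches Product
  - employee 6 (Eli): dept_id=3 -> matches Operations
  - employee 7 (Helen): dept_id=3 -> matches Operations
Match against employees (self):
  - employee 1 (Sam): manager_id=NULL -> NULL
  - employee 2 (Dave): manager_id=NULL -> NULL
  - employee 3 (George): manager_id=1 -> Sam
  - employee 4 (Frank): manager_id=3 -> George
  - employee 5 (Leo): manager_id=4 -> Frank
  - employee 6 (Eli): manager_id=1 -> Sam
  - employee 7 (Helen): manager_id=3 -> George

SQL:
SELECT a.name, b.name AS department, c.name AS manager
FROM employees a
LEFT JOIN departments b ON a.dept_id = b.id
LEFT JOIN employees c ON a.manager_id = c.id

Result:
name   | department | manager
-------+------------+--------
Sam    | HR         | NULL   
Dave   | NULL       | NULL   
George | Product    | Sam    
Frank  | HR         | George 
Leo    | Product    | Frank  
Eli    | Operations | Sam    
Helen  | Operations | George 
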